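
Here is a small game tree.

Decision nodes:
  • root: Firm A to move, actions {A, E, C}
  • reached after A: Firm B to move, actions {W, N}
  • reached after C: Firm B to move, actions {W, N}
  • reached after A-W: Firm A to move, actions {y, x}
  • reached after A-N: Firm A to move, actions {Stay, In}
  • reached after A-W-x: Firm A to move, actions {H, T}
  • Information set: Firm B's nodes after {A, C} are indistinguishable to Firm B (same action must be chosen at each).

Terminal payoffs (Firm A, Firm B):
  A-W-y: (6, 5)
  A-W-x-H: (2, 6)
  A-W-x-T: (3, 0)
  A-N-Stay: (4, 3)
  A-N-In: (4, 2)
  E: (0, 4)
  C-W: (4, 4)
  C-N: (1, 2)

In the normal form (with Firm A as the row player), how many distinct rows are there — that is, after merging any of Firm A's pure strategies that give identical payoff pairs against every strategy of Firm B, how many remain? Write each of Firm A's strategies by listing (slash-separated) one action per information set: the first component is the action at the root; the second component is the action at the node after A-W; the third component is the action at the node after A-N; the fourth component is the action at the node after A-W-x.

Firm A has 24 pure strategies: A/y/Stay/H, A/y/Stay/T, A/y/In/H, A/y/In/T, A/x/Stay/H, A/x/Stay/T, A/x/In/H, A/x/In/T, E/y/Stay/H, E/y/Stay/T, E/y/In/H, E/y/In/T, E/x/Stay/H, E/x/Stay/T, E/x/In/H, E/x/In/T, C/y/Stay/H, C/y/Stay/T, C/y/In/H, C/y/In/T, C/x/Stay/H, C/x/Stay/T, C/x/In/H, C/x/In/T. Columns: W, N.
{A/y/Stay/H, A/y/Stay/T} → row (6,5) (4,3)
{A/y/In/H, A/y/In/T} → row (6,5) (4,2)
{A/x/Stay/H} → row (2,6) (4,3)
{A/x/Stay/T} → row (3,0) (4,3)
{A/x/In/H} → row (2,6) (4,2)
{A/x/In/T} → row (3,0) (4,2)
{E/y/Stay/H, E/y/Stay/T, E/y/In/H, E/y/In/T, E/x/Stay/H, E/x/Stay/T, E/x/In/H, E/x/In/T} → row (0,4) (0,4)
{C/y/Stay/H, C/y/Stay/T, C/y/In/H, C/y/In/T, C/x/Stay/H, C/x/Stay/T, C/x/In/H, C/x/In/T} → row (4,4) (1,2)
That's 8 distinct rows out of 24 strategies.

8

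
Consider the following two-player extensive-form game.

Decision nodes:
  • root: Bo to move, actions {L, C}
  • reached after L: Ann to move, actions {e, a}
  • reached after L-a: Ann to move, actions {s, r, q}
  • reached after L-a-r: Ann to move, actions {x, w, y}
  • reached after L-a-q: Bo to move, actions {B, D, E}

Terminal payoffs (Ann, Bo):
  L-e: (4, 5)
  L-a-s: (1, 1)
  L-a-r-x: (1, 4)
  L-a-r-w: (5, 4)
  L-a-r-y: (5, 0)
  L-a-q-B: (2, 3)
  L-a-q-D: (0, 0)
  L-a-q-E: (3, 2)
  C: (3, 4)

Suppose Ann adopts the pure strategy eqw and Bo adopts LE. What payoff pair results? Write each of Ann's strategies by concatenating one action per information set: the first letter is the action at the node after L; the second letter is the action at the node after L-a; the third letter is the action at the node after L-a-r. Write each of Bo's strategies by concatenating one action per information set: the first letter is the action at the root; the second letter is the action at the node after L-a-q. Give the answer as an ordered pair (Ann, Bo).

Trace the play path from the root:
  Bo plays L
  Ann plays e at [L]
→ terminal payoff (4, 5).
(Ann's choice at the node after L-a is never reached on this path, so it doesn't affect the outcome.)

(4, 5)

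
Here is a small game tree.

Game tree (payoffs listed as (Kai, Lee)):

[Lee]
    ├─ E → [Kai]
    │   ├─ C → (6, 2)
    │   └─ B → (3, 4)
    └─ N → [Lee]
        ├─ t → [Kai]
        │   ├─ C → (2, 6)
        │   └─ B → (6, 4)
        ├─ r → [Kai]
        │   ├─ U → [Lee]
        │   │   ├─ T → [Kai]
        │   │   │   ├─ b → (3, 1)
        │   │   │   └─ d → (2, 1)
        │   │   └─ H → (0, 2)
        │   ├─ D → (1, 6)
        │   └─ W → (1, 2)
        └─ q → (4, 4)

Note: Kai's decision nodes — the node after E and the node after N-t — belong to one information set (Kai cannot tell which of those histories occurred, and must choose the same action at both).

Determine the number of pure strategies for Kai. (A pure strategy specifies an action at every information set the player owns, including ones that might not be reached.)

12

Kai owns the information set {E, N-t} with actions {C, B} — two choices.
Kai owns the node after N-r with actions {U, D, W} — three choices.
Kai owns the node after N-r-U-T with actions {b, d} — two choices.
A pure strategy fixes one action at each information set independently, so the count is the product 2 × 3 × 2 = 12.
(For reference, Lee has 12 pure strategies, giving a 12×12 normal-form matrix.)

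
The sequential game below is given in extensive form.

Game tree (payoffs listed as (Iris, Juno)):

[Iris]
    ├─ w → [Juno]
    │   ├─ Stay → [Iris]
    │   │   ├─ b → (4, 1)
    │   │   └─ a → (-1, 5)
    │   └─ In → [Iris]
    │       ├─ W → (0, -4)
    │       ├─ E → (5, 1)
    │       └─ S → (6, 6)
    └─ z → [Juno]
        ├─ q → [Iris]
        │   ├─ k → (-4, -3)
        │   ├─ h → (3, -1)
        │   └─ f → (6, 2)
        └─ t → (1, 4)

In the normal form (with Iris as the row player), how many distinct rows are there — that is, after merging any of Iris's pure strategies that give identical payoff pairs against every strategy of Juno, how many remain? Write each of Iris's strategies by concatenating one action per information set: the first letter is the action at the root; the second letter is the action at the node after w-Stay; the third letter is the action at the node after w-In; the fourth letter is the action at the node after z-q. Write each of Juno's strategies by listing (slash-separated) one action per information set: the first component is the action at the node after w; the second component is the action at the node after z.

Iris has 36 pure strategies: wbWk, wbWh, wbWf, wbEk, wbEh, wbEf, wbSk, wbSh, wbSf, waWk, waWh, waWf, waEk, waEh, waEf, waSk, waSh, waSf, zbWk, zbWh, zbWf, zbEk, zbEh, zbEf, zbSk, zbSh, zbSf, zaWk, zaWh, zaWf, zaEk, zaEh, zaEf, zaSk, zaSh, zaSf. Columns: Stay/q, Stay/t, In/q, In/t.
{wbWk, wbWh, wbWf} → row (4,1) (4,1) (0,-4) (0,-4)
{wbEk, wbEh, wbEf} → row (4,1) (4,1) (5,1) (5,1)
{wbSk, wbSh, wbSf} → row (4,1) (4,1) (6,6) (6,6)
{waWk, waWh, waWf} → row (-1,5) (-1,5) (0,-4) (0,-4)
{waEk, waEh, waEf} → row (-1,5) (-1,5) (5,1) (5,1)
{waSk, waSh, waSf} → row (-1,5) (-1,5) (6,6) (6,6)
{zbWk, zbEk, zbSk, zaWk, zaEk, zaSk} → row (-4,-3) (1,4) (-4,-3) (1,4)
{zbWh, zbEh, zbSh, zaWh, zaEh, zaSh} → row (3,-1) (1,4) (3,-1) (1,4)
{zbWf, zbEf, zbSf, zaWf, zaEf, zaSf} → row (6,2) (1,4) (6,2) (1,4)
That's 9 distinct rows out of 36 strategies.

9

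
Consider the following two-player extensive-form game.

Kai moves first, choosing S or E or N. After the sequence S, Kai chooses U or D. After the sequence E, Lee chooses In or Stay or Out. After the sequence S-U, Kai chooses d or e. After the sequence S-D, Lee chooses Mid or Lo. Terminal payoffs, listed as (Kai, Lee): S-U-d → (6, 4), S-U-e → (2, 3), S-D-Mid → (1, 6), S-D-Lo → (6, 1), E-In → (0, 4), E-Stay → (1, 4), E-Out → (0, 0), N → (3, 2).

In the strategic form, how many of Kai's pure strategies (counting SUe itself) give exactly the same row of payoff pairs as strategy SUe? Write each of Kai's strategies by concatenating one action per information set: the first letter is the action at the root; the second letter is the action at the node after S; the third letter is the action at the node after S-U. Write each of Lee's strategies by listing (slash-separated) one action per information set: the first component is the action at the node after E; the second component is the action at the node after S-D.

Row for SUe (columns In/Mid, In/Lo, Stay/Mid, Stay/Lo, Out/Mid, Out/Lo): (2,3) (2,3) (2,3) (2,3) (2,3) (2,3).
Every one of Kai's information sets is on the play path for some reply by Lee when Kai follows SUe.
Changing the action at any of them therefore changes at least one column, so only SUe itself gives this row.

1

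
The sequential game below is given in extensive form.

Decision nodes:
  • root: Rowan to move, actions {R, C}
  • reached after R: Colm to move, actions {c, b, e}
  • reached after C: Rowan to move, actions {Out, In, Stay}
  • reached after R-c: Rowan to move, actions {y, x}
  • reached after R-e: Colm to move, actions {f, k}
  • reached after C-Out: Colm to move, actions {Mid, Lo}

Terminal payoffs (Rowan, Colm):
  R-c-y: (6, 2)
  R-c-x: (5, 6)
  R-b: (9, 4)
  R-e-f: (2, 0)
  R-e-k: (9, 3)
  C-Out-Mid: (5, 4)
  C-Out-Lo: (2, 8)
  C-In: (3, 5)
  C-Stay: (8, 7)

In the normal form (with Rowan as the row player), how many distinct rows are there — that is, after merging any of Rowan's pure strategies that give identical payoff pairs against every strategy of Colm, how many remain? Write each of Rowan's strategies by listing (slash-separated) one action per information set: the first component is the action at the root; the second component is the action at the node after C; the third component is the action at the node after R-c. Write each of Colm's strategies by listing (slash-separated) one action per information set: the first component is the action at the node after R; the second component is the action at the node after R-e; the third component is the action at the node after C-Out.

5

Rowan has 12 pure strategies: R/Out/y, R/Out/x, R/In/y, R/In/x, R/Stay/y, R/Stay/x, C/Out/y, C/Out/x, C/In/y, C/In/x, C/Stay/y, C/Stay/x. Columns: c/f/Mid, c/f/Lo, c/k/Mid, c/k/Lo, b/f/Mid, b/f/Lo, b/k/Mid, b/k/Lo, e/f/Mid, e/f/Lo, e/k/Mid, e/k/Lo.
{R/Out/y, R/In/y, R/Stay/y} → row (6,2) (6,2) (6,2) (6,2) (9,4) (9,4) (9,4) (9,4) (2,0) (2,0) (9,3) (9,3)
{R/Out/x, R/In/x, R/Stay/x} → row (5,6) (5,6) (5,6) (5,6) (9,4) (9,4) (9,4) (9,4) (2,0) (2,0) (9,3) (9,3)
{C/Out/y, C/Out/x} → row (5,4) (2,8) (5,4) (2,8) (5,4) (2,8) (5,4) (2,8) (5,4) (2,8) (5,4) (2,8)
{C/In/y, C/In/x} → row (3,5) (3,5) (3,5) (3,5) (3,5) (3,5) (3,5) (3,5) (3,5) (3,5) (3,5) (3,5)
{C/Stay/y, C/Stay/x} → row (8,7) (8,7) (8,7) (8,7) (8,7) (8,7) (8,7) (8,7) (8,7) (8,7) (8,7) (8,7)
That's 5 distinct rows out of 12 strategies.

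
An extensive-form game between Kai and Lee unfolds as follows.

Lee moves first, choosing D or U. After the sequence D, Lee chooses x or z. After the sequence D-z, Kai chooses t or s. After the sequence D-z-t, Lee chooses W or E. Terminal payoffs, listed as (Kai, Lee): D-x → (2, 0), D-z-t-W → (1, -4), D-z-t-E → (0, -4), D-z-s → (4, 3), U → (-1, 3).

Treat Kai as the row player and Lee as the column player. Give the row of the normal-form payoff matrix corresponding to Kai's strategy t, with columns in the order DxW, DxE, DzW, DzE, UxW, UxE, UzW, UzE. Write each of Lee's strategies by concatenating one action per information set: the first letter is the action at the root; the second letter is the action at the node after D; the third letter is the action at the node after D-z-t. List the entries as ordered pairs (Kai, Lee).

(2,0) (2,0) (1,-4) (0,-4) (-1,3) (-1,3) (-1,3) (-1,3)

vs DxW: Lee plays D → Lee plays x at [D] → (2, 0)
vs DxE: Lee plays D → Lee plays x at [D] → (2, 0)
vs DzW: Lee plays D → Lee plays z at [D] → Kai plays t at [D-z] → Lee plays W at [D-z-t] → (1, -4)
vs DzE: Lee plays D → Lee plays z at [D] → Kai plays t at [D-z] → Lee plays E at [D-z-t] → (0, -4)
vs UxW: Lee plays U → (-1, 3)
vs UxE: Lee plays U → (-1, 3)
vs UzW: Lee plays U → (-1, 3)
vs UzE: Lee plays U → (-1, 3)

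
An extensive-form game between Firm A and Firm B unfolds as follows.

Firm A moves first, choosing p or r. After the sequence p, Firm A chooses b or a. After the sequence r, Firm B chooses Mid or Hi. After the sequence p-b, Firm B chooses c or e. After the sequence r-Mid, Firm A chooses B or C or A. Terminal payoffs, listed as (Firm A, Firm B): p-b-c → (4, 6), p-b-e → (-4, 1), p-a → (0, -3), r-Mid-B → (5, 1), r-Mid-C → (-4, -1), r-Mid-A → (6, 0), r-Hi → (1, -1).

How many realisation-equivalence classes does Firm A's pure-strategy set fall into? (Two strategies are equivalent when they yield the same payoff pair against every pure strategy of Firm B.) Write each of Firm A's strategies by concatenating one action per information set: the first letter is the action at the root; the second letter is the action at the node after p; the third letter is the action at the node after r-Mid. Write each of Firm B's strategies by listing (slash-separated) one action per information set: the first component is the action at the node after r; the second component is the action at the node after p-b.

Firm A has 12 pure strategies: pbB, pbC, pbA, paB, paC, paA, rbB, rbC, rbA, raB, raC, raA. Columns: Mid/c, Mid/e, Hi/c, Hi/e.
{pbB, pbC, pbA} → row (4,6) (-4,1) (4,6) (-4,1)
{paB, paC, paA} → row (0,-3) (0,-3) (0,-3) (0,-3)
{rbB, raB} → row (5,1) (5,1) (1,-1) (1,-1)
{rbC, raC} → row (-4,-1) (-4,-1) (1,-1) (1,-1)
{rbA, raA} → row (6,0) (6,0) (1,-1) (1,-1)
That's 5 distinct rows out of 12 strategies.

5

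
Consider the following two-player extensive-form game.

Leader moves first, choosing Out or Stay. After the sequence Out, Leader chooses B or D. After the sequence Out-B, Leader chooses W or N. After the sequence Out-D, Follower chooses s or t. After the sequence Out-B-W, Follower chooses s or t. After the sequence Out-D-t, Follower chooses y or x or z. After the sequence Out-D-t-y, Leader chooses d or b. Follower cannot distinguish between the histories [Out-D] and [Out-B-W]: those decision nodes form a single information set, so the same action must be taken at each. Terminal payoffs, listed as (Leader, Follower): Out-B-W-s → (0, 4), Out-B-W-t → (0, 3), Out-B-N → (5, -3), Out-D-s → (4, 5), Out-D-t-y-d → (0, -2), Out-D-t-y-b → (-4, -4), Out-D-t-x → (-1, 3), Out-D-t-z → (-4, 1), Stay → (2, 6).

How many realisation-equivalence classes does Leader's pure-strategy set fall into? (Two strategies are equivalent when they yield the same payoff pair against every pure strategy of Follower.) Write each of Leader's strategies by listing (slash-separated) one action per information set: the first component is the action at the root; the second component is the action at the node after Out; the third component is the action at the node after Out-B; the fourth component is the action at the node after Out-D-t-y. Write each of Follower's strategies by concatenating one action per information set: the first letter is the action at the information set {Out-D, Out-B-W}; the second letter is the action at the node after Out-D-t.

5

Leader has 16 pure strategies: Out/B/W/d, Out/B/W/b, Out/B/N/d, Out/B/N/b, Out/D/W/d, Out/D/W/b, Out/D/N/d, Out/D/N/b, Stay/B/W/d, Stay/B/W/b, Stay/B/N/d, Stay/B/N/b, Stay/D/W/d, Stay/D/W/b, Stay/D/N/d, Stay/D/N/b. Columns: sy, sx, sz, ty, tx, tz.
{Out/B/W/d, Out/B/W/b} → row (0,4) (0,4) (0,4) (0,3) (0,3) (0,3)
{Out/B/N/d, Out/B/N/b} → row (5,-3) (5,-3) (5,-3) (5,-3) (5,-3) (5,-3)
{Out/D/W/d, Out/D/N/d} → row (4,5) (4,5) (4,5) (0,-2) (-1,3) (-4,1)
{Out/D/W/b, Out/D/N/b} → row (4,5) (4,5) (4,5) (-4,-4) (-1,3) (-4,1)
{Stay/B/W/d, Stay/B/W/b, Stay/B/N/d, Stay/B/N/b, Stay/D/W/d, Stay/D/W/b, Stay/D/N/d, Stay/D/N/b} → row (2,6) (2,6) (2,6) (2,6) (2,6) (2,6)
That's 5 distinct rows out of 16 strategies.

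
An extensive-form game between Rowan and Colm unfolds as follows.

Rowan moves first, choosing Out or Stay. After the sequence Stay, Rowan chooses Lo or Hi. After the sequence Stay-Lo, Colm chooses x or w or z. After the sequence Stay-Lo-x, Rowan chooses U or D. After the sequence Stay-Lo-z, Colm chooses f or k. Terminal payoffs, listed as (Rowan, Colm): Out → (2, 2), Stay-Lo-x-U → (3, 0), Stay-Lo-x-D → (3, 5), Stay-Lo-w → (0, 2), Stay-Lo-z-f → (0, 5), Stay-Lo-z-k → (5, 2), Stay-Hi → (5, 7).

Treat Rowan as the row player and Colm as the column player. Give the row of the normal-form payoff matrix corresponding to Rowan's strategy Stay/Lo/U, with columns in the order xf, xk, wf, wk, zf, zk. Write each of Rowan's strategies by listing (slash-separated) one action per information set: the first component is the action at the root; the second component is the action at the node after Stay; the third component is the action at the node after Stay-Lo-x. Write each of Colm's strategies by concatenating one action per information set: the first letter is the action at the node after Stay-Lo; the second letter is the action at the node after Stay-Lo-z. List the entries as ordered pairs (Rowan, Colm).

(3,0) (3,0) (0,2) (0,2) (0,5) (5,2)

vs xf: Rowan plays Stay → Rowan plays Lo at [Stay] → Colm plays x at [Stay-Lo] → Rowan plays U at [Stay-Lo-x] → (3, 0)
vs xk: Rowan plays Stay → Rowan plays Lo at [Stay] → Colm plays x at [Stay-Lo] → Rowan plays U at [Stay-Lo-x] → (3, 0)
vs wf: Rowan plays Stay → Rowan plays Lo at [Stay] → Colm plays w at [Stay-Lo] → (0, 2)
vs wk: Rowan plays Stay → Rowan plays Lo at [Stay] → Colm plays w at [Stay-Lo] → (0, 2)
vs zf: Rowan plays Stay → Rowan plays Lo at [Stay] → Colm plays z at [Stay-Lo] → Colm plays f at [Stay-Lo-z] → (0, 5)
vs zk: Rowan plays Stay → Rowan plays Lo at [Stay] → Colm plays z at [Stay-Lo] → Colm plays k at [Stay-Lo-z] → (5, 2)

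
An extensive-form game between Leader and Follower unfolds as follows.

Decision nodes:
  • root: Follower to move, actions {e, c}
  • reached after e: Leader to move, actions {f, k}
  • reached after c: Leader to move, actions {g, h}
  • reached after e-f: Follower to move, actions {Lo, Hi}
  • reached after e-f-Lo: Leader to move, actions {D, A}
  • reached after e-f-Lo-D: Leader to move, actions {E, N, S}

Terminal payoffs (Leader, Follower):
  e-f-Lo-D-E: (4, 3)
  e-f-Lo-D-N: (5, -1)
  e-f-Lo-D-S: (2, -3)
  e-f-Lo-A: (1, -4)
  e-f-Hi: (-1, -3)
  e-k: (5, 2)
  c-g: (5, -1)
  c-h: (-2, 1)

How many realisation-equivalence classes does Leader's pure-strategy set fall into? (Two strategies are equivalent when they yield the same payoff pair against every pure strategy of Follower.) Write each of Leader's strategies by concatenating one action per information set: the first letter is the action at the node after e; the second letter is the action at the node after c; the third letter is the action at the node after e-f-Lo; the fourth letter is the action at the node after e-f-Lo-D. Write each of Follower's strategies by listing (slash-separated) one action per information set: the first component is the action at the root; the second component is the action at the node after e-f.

10

Leader has 24 pure strategies: fgDE, fgDN, fgDS, fgAE, fgAN, fgAS, fhDE, fhDN, fhDS, fhAE, fhAN, fhAS, kgDE, kgDN, kgDS, kgAE, kgAN, kgAS, khDE, khDN, khDS, khAE, khAN, khAS. Columns: e/Lo, e/Hi, c/Lo, c/Hi.
{fgDE} → row (4,3) (-1,-3) (5,-1) (5,-1)
{fgDN} → row (5,-1) (-1,-3) (5,-1) (5,-1)
{fgDS} → row (2,-3) (-1,-3) (5,-1) (5,-1)
{fgAE, fgAN, fgAS} → row (1,-4) (-1,-3) (5,-1) (5,-1)
{fhDE} → row (4,3) (-1,-3) (-2,1) (-2,1)
{fhDN} → row (5,-1) (-1,-3) (-2,1) (-2,1)
{fhDS} → row (2,-3) (-1,-3) (-2,1) (-2,1)
{fhAE, fhAN, fhAS} → row (1,-4) (-1,-3) (-2,1) (-2,1)
{kgDE, kgDN, kgDS, kgAE, kgAN, kgAS} → row (5,2) (5,2) (5,-1) (5,-1)
{khDE, khDN, khDS, khAE, khAN, khAS} → row (5,2) (5,2) (-2,1) (-2,1)
That's 10 distinct rows out of 24 strategies.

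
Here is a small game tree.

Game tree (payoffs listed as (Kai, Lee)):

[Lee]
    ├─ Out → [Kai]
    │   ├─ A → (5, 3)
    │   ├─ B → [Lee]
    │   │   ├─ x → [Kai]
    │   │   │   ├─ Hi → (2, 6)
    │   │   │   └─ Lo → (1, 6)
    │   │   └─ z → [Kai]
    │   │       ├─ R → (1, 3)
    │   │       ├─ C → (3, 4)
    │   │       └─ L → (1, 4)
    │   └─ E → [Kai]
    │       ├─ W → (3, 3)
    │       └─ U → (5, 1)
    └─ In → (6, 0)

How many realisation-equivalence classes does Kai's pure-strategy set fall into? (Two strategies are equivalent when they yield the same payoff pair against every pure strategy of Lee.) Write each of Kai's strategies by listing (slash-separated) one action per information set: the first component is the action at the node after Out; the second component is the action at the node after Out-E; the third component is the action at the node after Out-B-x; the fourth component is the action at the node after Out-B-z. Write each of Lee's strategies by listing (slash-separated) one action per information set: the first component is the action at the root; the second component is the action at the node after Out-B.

Kai has 36 pure strategies: A/W/Hi/R, A/W/Hi/C, A/W/Hi/L, A/W/Lo/R, A/W/Lo/C, A/W/Lo/L, A/U/Hi/R, A/U/Hi/C, A/U/Hi/L, A/U/Lo/R, A/U/Lo/C, A/U/Lo/L, B/W/Hi/R, B/W/Hi/C, B/W/Hi/L, B/W/Lo/R, B/W/Lo/C, B/W/Lo/L, B/U/Hi/R, B/U/Hi/C, B/U/Hi/L, B/U/Lo/R, B/U/Lo/C, B/U/Lo/L, E/W/Hi/R, E/W/Hi/C, E/W/Hi/L, E/W/Lo/R, E/W/Lo/C, E/W/Lo/L, E/U/Hi/R, E/U/Hi/C, E/U/Hi/L, E/U/Lo/R, E/U/Lo/C, E/U/Lo/L. Columns: Out/x, Out/z, In/x, In/z.
{A/W/Hi/R, A/W/Hi/C, A/W/Hi/L, A/W/Lo/R, A/W/Lo/C, A/W/Lo/L, A/U/Hi/R, A/U/Hi/C, A/U/Hi/L, A/U/Lo/R, A/U/Lo/C, A/U/Lo/L} → row (5,3) (5,3) (6,0) (6,0)
{B/W/Hi/R, B/U/Hi/R} → row (2,6) (1,3) (6,0) (6,0)
{B/W/Hi/C, B/U/Hi/C} → row (2,6) (3,4) (6,0) (6,0)
{B/W/Hi/L, B/U/Hi/L} → row (2,6) (1,4) (6,0) (6,0)
{B/W/Lo/R, B/U/Lo/R} → row (1,6) (1,3) (6,0) (6,0)
{B/W/Lo/C, B/U/Lo/C} → row (1,6) (3,4) (6,0) (6,0)
{B/W/Lo/L, B/U/Lo/L} → row (1,6) (1,4) (6,0) (6,0)
{E/W/Hi/R, E/W/Hi/C, E/W/Hi/L, E/W/Lo/R, E/W/Lo/C, E/W/Lo/L} → row (3,3) (3,3) (6,0) (6,0)
{E/U/Hi/R, E/U/Hi/C, E/U/Hi/L, E/U/Lo/R, E/U/Lo/C, E/U/Lo/L} → row (5,1) (5,1) (6,0) (6,0)
That's 9 distinct rows out of 36 strategies.

9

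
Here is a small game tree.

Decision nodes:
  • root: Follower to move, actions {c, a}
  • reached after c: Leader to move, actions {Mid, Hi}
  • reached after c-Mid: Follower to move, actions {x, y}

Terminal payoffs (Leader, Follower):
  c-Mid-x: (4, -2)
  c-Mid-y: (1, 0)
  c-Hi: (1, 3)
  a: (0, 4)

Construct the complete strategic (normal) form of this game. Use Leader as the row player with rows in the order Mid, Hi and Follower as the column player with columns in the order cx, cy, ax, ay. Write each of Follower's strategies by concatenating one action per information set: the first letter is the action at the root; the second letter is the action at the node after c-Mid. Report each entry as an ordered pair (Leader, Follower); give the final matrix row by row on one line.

Mid: (4,-2) (1,0) (0,4) (0,4) | Hi: (1,3) (1,3) (0,4) (0,4)

           cx       cy       ax       ay
 Mid   (4,-2)    (1,0)    (0,4)    (0,4)
  Hi    (1,3)    (1,3)    (0,4)    (0,4)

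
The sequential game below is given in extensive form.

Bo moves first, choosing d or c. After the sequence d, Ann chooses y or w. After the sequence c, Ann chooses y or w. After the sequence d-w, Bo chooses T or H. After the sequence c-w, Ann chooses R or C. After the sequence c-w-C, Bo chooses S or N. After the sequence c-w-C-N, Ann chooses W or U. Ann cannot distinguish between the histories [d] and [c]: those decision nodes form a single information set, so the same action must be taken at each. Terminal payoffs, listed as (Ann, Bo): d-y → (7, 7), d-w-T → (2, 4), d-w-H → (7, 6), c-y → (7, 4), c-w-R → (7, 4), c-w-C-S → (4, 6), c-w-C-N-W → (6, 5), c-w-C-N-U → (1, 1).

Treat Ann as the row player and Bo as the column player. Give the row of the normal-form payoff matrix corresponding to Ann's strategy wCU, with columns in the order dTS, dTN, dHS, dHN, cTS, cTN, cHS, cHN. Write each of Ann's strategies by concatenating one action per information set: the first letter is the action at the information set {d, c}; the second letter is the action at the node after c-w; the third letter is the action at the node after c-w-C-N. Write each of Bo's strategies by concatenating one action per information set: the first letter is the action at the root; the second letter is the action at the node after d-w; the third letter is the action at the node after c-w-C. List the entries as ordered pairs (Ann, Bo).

(2,4) (2,4) (7,6) (7,6) (4,6) (1,1) (4,6) (1,1)

vs dTS: Bo plays d → Ann plays w at [d] → Bo plays T at [d-w] → (2, 4)
vs dTN: Bo plays d → Ann plays w at [d] → Bo plays T at [d-w] → (2, 4)
vs dHS: Bo plays d → Ann plays w at [d] → Bo plays H at [d-w] → (7, 6)
vs dHN: Bo plays d → Ann plays w at [d] → Bo plays H at [d-w] → (7, 6)
vs cTS: Bo plays c → Ann plays w at [c] → Ann plays C at [c-w] → Bo plays S at [c-w-C] → (4, 6)
vs cTN: Bo plays c → Ann plays w at [c] → Ann plays C at [c-w] → Bo plays N at [c-w-C] → Ann plays U at [c-w-C-N] → (1, 1)
vs cHS: Bo plays c → Ann plays w at [c] → Ann plays C at [c-w] → Bo plays S at [c-w-C] → (4, 6)
vs cHN: Bo plays c → Ann plays w at [c] → Ann plays C at [c-w] → Bo plays N at [c-w-C] → Ann plays U at [c-w-C-N] → (1, 1)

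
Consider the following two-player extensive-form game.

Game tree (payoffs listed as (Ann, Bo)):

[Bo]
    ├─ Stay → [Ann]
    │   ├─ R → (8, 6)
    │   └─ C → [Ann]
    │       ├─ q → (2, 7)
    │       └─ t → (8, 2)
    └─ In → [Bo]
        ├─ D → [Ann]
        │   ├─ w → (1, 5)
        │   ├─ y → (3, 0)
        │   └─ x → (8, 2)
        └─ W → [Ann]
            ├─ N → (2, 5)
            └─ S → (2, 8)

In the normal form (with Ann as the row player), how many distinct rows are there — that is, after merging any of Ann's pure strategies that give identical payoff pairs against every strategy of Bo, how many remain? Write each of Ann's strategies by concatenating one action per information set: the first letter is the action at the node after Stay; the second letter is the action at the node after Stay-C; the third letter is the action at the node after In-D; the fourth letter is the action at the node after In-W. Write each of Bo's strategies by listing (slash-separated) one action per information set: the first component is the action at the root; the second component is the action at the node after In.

18

Ann has 24 pure strategies: RqwN, RqwS, RqyN, RqyS, RqxN, RqxS, RtwN, RtwS, RtyN, RtyS, RtxN, RtxS, CqwN, CqwS, CqyN, CqyS, CqxN, CqxS, CtwN, CtwS, CtyN, CtyS, CtxN, CtxS. Columns: Stay/D, Stay/W, In/D, In/W.
{RqwN, RtwN} → row (8,6) (8,6) (1,5) (2,5)
{RqwS, RtwS} → row (8,6) (8,6) (1,5) (2,8)
{RqyN, RtyN} → row (8,6) (8,6) (3,0) (2,5)
{RqyS, RtyS} → row (8,6) (8,6) (3,0) (2,8)
{RqxN, RtxN} → row (8,6) (8,6) (8,2) (2,5)
{RqxS, RtxS} → row (8,6) (8,6) (8,2) (2,8)
{CqwN} → row (2,7) (2,7) (1,5) (2,5)
{CqwS} → row (2,7) (2,7) (1,5) (2,8)
{CqyN} → row (2,7) (2,7) (3,0) (2,5)
{CqyS} → row (2,7) (2,7) (3,0) (2,8)
{CqxN} → row (2,7) (2,7) (8,2) (2,5)
{CqxS} → row (2,7) (2,7) (8,2) (2,8)
{CtwN} → row (8,2) (8,2) (1,5) (2,5)
{CtwS} → row (8,2) (8,2) (1,5) (2,8)
{CtyN} → row (8,2) (8,2) (3,0) (2,5)
{CtyS} → row (8,2) (8,2) (3,0) (2,8)
{CtxN} → row (8,2) (8,2) (8,2) (2,5)
{CtxS} → row (8,2) (8,2) (8,2) (2,8)
That's 18 distinct rows out of 24 strategies.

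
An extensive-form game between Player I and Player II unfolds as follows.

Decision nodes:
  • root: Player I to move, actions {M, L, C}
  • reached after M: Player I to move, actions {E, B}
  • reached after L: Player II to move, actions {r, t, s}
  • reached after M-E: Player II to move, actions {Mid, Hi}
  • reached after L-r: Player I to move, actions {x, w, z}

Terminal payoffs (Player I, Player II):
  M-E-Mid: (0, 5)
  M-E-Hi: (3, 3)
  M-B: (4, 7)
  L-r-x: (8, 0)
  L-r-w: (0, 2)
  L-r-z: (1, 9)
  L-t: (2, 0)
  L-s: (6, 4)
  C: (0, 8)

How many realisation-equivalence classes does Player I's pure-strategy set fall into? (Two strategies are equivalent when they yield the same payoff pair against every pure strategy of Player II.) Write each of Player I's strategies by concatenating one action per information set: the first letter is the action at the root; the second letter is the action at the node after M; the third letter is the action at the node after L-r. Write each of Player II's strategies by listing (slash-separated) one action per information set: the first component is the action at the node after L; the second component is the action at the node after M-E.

Player I has 18 pure strategies: MEx, MEw, MEz, MBx, MBw, MBz, LEx, LEw, LEz, LBx, LBw, LBz, CEx, CEw, CEz, CBx, CBw, CBz. Columns: r/Mid, r/Hi, t/Mid, t/Hi, s/Mid, s/Hi.
{MEx, MEw, MEz} → row (0,5) (3,3) (0,5) (3,3) (0,5) (3,3)
{MBx, MBw, MBz} → row (4,7) (4,7) (4,7) (4,7) (4,7) (4,7)
{LEx, LBx} → row (8,0) (8,0) (2,0) (2,0) (6,4) (6,4)
{LEw, LBw} → row (0,2) (0,2) (2,0) (2,0) (6,4) (6,4)
{LEz, LBz} → row (1,9) (1,9) (2,0) (2,0) (6,4) (6,4)
{CEx, CEw, CEz, CBx, CBw, CBz} → row (0,8) (0,8) (0,8) (0,8) (0,8) (0,8)
That's 6 distinct rows out of 18 strategies.

6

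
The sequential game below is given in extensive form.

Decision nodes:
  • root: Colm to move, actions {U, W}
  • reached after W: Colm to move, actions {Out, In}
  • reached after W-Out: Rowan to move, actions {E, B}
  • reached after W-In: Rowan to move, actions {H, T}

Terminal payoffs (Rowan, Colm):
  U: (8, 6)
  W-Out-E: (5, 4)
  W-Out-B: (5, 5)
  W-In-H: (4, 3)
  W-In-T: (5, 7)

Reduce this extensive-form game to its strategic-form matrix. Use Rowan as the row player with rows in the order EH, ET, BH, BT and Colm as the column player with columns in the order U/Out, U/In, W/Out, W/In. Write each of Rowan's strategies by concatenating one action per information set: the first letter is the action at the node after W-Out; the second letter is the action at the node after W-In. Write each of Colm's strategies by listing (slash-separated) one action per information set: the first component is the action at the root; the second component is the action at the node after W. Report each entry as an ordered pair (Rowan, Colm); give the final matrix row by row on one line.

        U/Out     U/In    W/Out     W/In
  EH    (8,6)    (8,6)    (5,4)    (4,3)
  ET    (8,6)    (8,6)    (5,4)    (5,7)
  BH    (8,6)    (8,6)    (5,5)    (4,3)
  BT    (8,6)    (8,6)    (5,5)    (5,7)

EH: (8,6) (8,6) (5,4) (4,3) | ET: (8,6) (8,6) (5,4) (5,7) | BH: (8,6) (8,6) (5,5) (4,3) | BT: (8,6) (8,6) (5,5) (5,7)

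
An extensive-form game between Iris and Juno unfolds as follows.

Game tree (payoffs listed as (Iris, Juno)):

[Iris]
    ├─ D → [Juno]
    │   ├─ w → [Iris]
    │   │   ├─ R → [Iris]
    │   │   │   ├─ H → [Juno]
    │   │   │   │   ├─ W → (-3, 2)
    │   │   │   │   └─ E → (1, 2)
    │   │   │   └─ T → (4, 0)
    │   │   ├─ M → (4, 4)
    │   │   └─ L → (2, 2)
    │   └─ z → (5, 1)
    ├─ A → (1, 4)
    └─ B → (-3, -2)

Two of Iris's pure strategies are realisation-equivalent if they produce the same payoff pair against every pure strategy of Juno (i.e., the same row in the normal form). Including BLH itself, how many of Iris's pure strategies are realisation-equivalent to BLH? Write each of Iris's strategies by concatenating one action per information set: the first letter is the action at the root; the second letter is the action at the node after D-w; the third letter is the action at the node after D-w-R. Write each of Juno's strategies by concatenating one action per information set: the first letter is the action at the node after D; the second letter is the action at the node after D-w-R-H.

Row for BLH (columns wW, wE, zW, zE): (-3,-2) (-3,-2) (-3,-2) (-3,-2).
Under BLH, Iris's choice at the node after D-w and at the node after D-w-R can never be reached regardless of what Juno does, so varying those choices leaves every outcome unchanged.
Holding the reachable choices fixed and varying the unreachable ones freely already gives 3 × 2 = 6 equivalent strategies.
No other strategy reproduces this row, so those 6 are the full class: BRH, BRT, BMH, BMT, BLH, BLT.

6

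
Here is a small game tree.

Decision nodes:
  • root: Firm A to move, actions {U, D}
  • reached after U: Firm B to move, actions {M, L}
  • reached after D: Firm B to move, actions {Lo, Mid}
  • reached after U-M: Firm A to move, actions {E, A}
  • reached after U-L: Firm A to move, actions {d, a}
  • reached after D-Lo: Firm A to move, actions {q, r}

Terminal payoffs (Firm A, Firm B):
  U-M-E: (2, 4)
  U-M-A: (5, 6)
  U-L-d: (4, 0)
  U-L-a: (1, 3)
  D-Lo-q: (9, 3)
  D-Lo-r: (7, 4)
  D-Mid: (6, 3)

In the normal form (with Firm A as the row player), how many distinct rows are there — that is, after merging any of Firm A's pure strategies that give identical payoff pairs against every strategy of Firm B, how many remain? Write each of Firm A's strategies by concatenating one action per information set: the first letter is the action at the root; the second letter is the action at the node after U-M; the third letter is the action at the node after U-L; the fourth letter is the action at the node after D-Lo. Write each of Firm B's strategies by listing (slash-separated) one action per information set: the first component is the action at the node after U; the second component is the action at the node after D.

6

Firm A has 16 pure strategies: UEdq, UEdr, UEaq, UEar, UAdq, UAdr, UAaq, UAar, DEdq, DEdr, DEaq, DEar, DAdq, DAdr, DAaq, DAar. Columns: M/Lo, M/Mid, L/Lo, L/Mid.
{UEdq, UEdr} → row (2,4) (2,4) (4,0) (4,0)
{UEaq, UEar} → row (2,4) (2,4) (1,3) (1,3)
{UAdq, UAdr} → row (5,6) (5,6) (4,0) (4,0)
{UAaq, UAar} → row (5,6) (5,6) (1,3) (1,3)
{DEdq, DEaq, DAdq, DAaq} → row (9,3) (6,3) (9,3) (6,3)
{DEdr, DEar, DAdr, DAar} → row (7,4) (6,3) (7,4) (6,3)
That's 6 distinct rows out of 16 strategies.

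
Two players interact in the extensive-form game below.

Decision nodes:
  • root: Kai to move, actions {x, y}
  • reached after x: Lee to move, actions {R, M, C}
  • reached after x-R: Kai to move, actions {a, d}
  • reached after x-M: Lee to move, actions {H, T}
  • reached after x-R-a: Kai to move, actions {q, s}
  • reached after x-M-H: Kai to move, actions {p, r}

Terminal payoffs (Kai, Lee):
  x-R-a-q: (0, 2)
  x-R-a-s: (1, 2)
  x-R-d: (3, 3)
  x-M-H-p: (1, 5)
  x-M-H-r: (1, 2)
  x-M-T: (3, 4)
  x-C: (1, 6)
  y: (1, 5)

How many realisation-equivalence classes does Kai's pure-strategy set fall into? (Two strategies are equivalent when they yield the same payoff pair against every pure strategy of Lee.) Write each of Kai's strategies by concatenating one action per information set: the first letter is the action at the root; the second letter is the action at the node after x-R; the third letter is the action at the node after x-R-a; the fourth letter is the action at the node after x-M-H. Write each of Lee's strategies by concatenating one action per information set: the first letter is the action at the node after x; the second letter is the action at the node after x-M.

Kai has 16 pure strategies: xaqp, xaqr, xasp, xasr, xdqp, xdqr, xdsp, xdsr, yaqp, yaqr, yasp, yasr, ydqp, ydqr, ydsp, ydsr. Columns: RH, RT, MH, MT, CH, CT.
{xaqp} → row (0,2) (0,2) (1,5) (3,4) (1,6) (1,6)
{xaqr} → row (0,2) (0,2) (1,2) (3,4) (1,6) (1,6)
{xasp} → row (1,2) (1,2) (1,5) (3,4) (1,6) (1,6)
{xasr} → row (1,2) (1,2) (1,2) (3,4) (1,6) (1,6)
{xdqp, xdsp} → row (3,3) (3,3) (1,5) (3,4) (1,6) (1,6)
{xdqr, xdsr} → row (3,3) (3,3) (1,2) (3,4) (1,6) (1,6)
{yaqp, yaqr, yasp, yasr, ydqp, ydqr, ydsp, ydsr} → row (1,5) (1,5) (1,5) (1,5) (1,5) (1,5)
That's 7 distinct rows out of 16 strategies.

7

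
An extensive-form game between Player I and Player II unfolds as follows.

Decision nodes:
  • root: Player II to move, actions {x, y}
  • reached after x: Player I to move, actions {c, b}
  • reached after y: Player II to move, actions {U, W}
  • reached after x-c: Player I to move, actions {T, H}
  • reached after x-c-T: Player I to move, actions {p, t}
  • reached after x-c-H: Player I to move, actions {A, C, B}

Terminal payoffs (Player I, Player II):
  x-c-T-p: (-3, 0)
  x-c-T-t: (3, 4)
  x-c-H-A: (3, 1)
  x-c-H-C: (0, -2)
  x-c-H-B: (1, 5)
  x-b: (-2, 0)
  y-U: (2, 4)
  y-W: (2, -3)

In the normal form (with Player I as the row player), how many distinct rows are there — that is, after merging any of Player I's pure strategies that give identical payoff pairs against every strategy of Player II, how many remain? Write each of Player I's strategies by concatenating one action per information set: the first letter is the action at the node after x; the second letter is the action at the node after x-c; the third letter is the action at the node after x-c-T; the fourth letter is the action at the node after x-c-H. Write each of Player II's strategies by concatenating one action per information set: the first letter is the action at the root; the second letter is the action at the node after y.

Player I has 24 pure strategies: cTpA, cTpC, cTpB, cTtA, cTtC, cTtB, cHpA, cHpC, cHpB, cHtA, cHtC, cHtB, bTpA, bTpC, bTpB, bTtA, bTtC, bTtB, bHpA, bHpC, bHpB, bHtA, bHtC, bHtB. Columns: xU, xW, yU, yW.
{cTpA, cTpC, cTpB} → row (-3,0) (-3,0) (2,4) (2,-3)
{cTtA, cTtC, cTtB} → row (3,4) (3,4) (2,4) (2,-3)
{cHpA, cHtA} → row (3,1) (3,1) (2,4) (2,-3)
{cHpC, cHtC} → row (0,-2) (0,-2) (2,4) (2,-3)
{cHpB, cHtB} → row (1,5) (1,5) (2,4) (2,-3)
{bTpA, bTpC, bTpB, bTtA, bTtC, bTtB, bHpA, bHpC, bHpB, bHtA, bHtC, bHtB} → row (-2,0) (-2,0) (2,4) (2,-3)
That's 6 distinct rows out of 24 strategies.

6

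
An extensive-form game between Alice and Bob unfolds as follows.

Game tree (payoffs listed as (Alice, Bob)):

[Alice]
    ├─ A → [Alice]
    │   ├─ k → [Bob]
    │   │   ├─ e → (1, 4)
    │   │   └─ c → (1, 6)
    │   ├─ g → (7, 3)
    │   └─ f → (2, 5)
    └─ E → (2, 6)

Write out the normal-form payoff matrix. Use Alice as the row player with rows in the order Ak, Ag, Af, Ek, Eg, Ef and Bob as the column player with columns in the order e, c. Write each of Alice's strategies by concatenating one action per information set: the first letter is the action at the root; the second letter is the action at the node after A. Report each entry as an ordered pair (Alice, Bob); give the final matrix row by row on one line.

Ak: (1,4) (1,6) | Ag: (7,3) (7,3) | Af: (2,5) (2,5) | Ek: (2,6) (2,6) | Eg: (2,6) (2,6) | Ef: (2,6) (2,6)

            e        c
  Ak    (1,4)    (1,6)
  Ag    (7,3)    (7,3)
  Af    (2,5)    (2,5)
  Ek    (2,6)    (2,6)
  Eg    (2,6)    (2,6)
  Ef    (2,6)    (2,6)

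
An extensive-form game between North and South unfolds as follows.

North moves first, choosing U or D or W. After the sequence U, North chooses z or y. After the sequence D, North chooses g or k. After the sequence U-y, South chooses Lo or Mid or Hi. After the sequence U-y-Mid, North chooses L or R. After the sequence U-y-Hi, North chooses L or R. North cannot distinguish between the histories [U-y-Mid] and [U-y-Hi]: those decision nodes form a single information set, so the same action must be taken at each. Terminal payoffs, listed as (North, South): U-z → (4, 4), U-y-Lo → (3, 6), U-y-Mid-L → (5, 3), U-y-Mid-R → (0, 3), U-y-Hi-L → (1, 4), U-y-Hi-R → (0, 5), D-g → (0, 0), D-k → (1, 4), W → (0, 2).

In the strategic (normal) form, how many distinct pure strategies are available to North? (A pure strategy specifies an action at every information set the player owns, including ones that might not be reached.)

North owns the root with actions {U, D, W} — three choices.
North owns the node after U with actions {z, y} — two choices.
North owns the node after D with actions {g, k} — two choices.
North owns the information set {U-y-Mid, U-y-Hi} with actions {L, R} — two choices.
A pure strategy fixes one action at each information set independently, so the count is the product 3 × 2 × 2 × 2 = 24.

24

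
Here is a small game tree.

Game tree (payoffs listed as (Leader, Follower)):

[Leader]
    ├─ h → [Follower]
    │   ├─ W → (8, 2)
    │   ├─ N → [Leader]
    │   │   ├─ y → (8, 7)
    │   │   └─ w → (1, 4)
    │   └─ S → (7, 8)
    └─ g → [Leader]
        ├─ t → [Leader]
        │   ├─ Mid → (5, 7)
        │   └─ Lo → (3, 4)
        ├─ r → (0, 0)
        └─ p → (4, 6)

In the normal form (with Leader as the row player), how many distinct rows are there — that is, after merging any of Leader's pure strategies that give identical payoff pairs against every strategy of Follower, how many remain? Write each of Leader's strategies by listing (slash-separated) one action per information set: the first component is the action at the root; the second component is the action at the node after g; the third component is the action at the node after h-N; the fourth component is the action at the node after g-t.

Leader has 24 pure strategies: h/t/y/Mid, h/t/y/Lo, h/t/w/Mid, h/t/w/Lo, h/r/y/Mid, h/r/y/Lo, h/r/w/Mid, h/r/w/Lo, h/p/y/Mid, h/p/y/Lo, h/p/w/Mid, h/p/w/Lo, g/t/y/Mid, g/t/y/Lo, g/t/w/Mid, g/t/w/Lo, g/r/y/Mid, g/r/y/Lo, g/r/w/Mid, g/r/w/Lo, g/p/y/Mid, g/p/y/Lo, g/p/w/Mid, g/p/w/Lo. Columns: W, N, S.
{h/t/y/Mid, h/t/y/Lo, h/r/y/Mid, h/r/y/Lo, h/p/y/Mid, h/p/y/Lo} → row (8,2) (8,7) (7,8)
{h/t/w/Mid, h/t/w/Lo, h/r/w/Mid, h/r/w/Lo, h/p/w/Mid, h/p/w/Lo} → row (8,2) (1,4) (7,8)
{g/t/y/Mid, g/t/w/Mid} → row (5,7) (5,7) (5,7)
{g/t/y/Lo, g/t/w/Lo} → row (3,4) (3,4) (3,4)
{g/r/y/Mid, g/r/y/Lo, g/r/w/Mid, g/r/w/Lo} → row (0,0) (0,0) (0,0)
{g/p/y/Mid, g/p/y/Lo, g/p/w/Mid, g/p/w/Lo} → row (4,6) (4,6) (4,6)
That's 6 distinct rows out of 24 strategies.

6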